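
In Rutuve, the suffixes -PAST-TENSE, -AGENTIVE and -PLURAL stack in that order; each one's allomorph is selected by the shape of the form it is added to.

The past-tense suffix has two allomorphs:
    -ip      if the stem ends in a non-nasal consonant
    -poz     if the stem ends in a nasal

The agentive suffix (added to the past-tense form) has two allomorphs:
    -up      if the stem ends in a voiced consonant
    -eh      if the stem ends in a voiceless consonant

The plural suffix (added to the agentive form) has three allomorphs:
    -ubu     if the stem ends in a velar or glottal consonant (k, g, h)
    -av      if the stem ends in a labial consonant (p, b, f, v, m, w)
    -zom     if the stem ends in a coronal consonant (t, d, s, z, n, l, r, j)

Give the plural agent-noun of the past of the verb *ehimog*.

*ehimog*: final consonant = /g/, non-nasal → -ip → *ehimogip*.
The final consonant of the past-tense form *ehimogip* is /p/, which is voiceless, so the agentive suffix is -eh, giving *ehimogipeh*.
The final consonant of the agentive form *ehimogipeh* is /h/, which is velar/glottal, so the plural suffix is -ubu, giving *ehimogipehubu*.

ehimogipehubu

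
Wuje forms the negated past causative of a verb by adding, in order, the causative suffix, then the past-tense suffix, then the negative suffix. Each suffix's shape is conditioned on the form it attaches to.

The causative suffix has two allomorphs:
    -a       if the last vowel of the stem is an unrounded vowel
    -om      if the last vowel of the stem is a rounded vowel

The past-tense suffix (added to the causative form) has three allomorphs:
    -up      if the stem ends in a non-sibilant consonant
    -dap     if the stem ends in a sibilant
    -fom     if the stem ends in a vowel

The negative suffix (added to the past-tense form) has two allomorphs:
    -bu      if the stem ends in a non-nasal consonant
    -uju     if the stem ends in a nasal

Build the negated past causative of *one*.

oneafomuju

The last vowel of *one* is /e/, which is an unrounded vowel, so the causative suffix is -a, giving *onea*.
The causative form *onea* — final sound /a/ (a vowel) → -fom → *oneafom*.
Since the final consonant of the past-tense form *oneafom* is /m/ (a nasal), it takes -uju, giving *oneafomuju*.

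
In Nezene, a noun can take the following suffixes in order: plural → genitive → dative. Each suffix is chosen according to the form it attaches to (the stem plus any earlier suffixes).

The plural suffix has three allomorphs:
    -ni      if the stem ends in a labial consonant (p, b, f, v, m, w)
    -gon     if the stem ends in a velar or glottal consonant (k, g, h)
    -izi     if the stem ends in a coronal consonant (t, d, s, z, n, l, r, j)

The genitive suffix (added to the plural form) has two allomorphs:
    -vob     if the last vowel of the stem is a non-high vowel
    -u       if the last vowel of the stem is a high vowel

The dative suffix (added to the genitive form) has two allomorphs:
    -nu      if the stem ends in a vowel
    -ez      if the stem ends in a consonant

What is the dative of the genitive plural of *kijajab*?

kijajabniunu

Since the final consonant of *kijajab* is /b/ (labial), it takes -ni, giving *kijajabni*.
The plural form *kijajabni*: last vowel = /i/, a high vowel → -u → *kijajabniu*.
The final sound of the genitive form *kijajabniu* is /u/, which is a vowel, so the dative suffix is -nu, giving *kijajabniunu*.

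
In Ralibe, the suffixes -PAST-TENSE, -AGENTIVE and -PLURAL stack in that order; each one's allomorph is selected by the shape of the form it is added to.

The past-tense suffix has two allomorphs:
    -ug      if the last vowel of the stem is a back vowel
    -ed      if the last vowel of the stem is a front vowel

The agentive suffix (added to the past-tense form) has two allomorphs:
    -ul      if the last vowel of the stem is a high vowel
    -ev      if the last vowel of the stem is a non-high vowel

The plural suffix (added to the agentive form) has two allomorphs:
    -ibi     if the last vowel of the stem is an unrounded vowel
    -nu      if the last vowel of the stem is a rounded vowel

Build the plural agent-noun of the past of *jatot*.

The last vowel of *jatot* is /o/, which is a back vowel, so the past-tense suffix is -ug, giving *jatotug*.
The past-tense form *jatotug* — last vowel /u/ (a high vowel) → -ul → *jatotugul*.
The agentive form *jatotugul* — last vowel /u/ (a rounded vowel) → -nu → *jatotugulnu*.

jatotugulnu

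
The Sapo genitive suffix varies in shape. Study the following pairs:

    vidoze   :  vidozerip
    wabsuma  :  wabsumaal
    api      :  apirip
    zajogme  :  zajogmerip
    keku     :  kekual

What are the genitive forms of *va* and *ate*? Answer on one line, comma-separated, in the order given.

The suffix is conditioned by the last vowel: -rip when the last vowel of the stem is a front vowel (*vidoze*, *api*, *zajogme*); -al when the last vowel of the stem is a back vowel (*wabsuma*, *keku*).
Since the last vowel of *va* is /a/ (a back vowel), it takes -al, giving *vaal*.
*ate*: last vowel = /e/, a front vowel → -rip → *aterip*.

vaal, aterip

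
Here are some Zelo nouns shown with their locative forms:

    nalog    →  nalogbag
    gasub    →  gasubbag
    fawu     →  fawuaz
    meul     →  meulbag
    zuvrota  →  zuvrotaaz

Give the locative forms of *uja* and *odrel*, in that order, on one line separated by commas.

ujaaz, odrelbag

Looking at the final sound of each stem: -bag when the stem ends in a consonant (*nalog*, *gasub*, *meul*); -az when the stem ends in a vowel (*fawu*, *zuvrota*).
*uja*: final sound = /a/, a vowel → -az → *ujaaz*.
The final sound of *odrel* is /l/, which is a consonant, so the suffix is -bag, giving *odrelbag*.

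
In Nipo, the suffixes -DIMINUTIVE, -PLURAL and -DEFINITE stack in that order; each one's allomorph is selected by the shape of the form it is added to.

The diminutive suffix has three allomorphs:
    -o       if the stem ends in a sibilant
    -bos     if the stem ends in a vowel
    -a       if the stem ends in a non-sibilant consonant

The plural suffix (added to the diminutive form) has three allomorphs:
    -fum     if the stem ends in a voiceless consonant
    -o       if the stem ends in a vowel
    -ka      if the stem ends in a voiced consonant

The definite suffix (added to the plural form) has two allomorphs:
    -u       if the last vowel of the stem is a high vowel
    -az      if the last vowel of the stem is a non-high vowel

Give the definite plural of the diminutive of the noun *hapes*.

hapesooaz

*hapes*: final sound = /s/, a sibilant → -o → *hapeso*.
The diminutive form *hapeso* — final sound /o/ (a vowel) → -o → *hapesoo*.
The plural form *hapesoo* — last vowel /o/ (a non-high vowel) → -az → *hapesooaz*.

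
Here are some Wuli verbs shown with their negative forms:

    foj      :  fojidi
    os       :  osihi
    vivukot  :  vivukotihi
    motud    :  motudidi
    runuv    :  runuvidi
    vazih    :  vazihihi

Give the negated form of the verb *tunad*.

The pattern is voicing of the final consonant: -ihi when the stem ends in a voiceless consonant (*os*, *vivukot*, *vazih*); -idi when the stem ends in a voiced consonant (*foj*, *motud*, *runuv*).
The final consonant of *tunad* is /d/, which is voiced, so the suffix is -idi, giving *tunadidi*.

tunadidi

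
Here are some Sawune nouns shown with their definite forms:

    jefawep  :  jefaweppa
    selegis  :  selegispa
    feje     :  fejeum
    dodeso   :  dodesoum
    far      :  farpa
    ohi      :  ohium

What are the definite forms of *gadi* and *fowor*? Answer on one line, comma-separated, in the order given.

The pattern is consonant vs. vowel: -pa when the stem ends in a consonant (*jefawep*, *selegis*, *far*); -um when the stem ends in a vowel (*feje*, *dodeso*, *ohi*).
*gadi* — final sound /i/ (a vowel) → -um → *gadium*.
Since the final sound of *fowor* is /r/ (a consonant), it takes -pa, giving *foworpa*.

gadium, foworpa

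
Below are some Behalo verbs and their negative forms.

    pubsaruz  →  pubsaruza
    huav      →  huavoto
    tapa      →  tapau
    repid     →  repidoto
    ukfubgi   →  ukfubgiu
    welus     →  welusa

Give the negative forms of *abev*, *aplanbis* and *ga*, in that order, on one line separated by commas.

abevoto, aplanbisa, gau

Looking at the final sound of each stem: -a when the stem ends in a sibilant (*pubsaruz*, *welus*); -oto when the stem ends in a non-sibilant consonant (*huav*, *repid*); -u when the stem ends in a vowel (*tapa*, *ukfubgi*).
*abev* — final sound /v/ (a non-sibilant consonant) → -oto → *abevoto*.
Since the final sound of *aplanbis* is /s/ (a sibilant), it takes -a, giving *aplanbisa*.
*ga*: final sound = /a/, a vowel → -u → *gau*.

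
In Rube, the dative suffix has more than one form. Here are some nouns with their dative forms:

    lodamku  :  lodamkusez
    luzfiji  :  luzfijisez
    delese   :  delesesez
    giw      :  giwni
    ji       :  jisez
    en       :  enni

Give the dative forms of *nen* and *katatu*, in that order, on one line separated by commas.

nenni, katatusez

Looking at the final sound of each stem: -ni when the stem ends in a consonant (*giw*, *en*); -sez when the stem ends in a vowel (*lodamku*, *luzfiji*, *delese*, *ji*).
Since the final sound of *nen* is /n/ (a consonant), it takes -ni, giving *nenni*.
The final sound of *katatu* is /u/, which is a vowel, so the suffix is -sez, giving *katatusez*.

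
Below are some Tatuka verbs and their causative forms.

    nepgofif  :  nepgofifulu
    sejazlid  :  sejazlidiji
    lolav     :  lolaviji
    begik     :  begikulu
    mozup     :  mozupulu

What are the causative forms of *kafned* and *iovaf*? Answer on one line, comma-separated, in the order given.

kafnediji, iovafulu

The alternation tracks the final consonant of the stem — -ulu when the stem ends in a voiceless consonant (*nepgofif*, *begik*, *mozup*); -iji when the stem ends in a voiced consonant (*sejazlid*, *lolav*).
*kafned*: final consonant = /d/, voiced → -iji → *kafnediji*.
Since the final consonant of *iovaf* is /f/ (voiceless), it takes -ulu, giving *iovafulu*.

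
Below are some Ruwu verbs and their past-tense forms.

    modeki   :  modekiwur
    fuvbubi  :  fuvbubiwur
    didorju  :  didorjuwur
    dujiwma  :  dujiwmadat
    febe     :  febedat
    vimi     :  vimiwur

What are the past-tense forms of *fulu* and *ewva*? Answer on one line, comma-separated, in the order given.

fuluwur, ewvadat

The suffix is conditioned by the last vowel: -wur when the last vowel of the stem is a high vowel (*modeki*, *fuvbubi*, *didorju*, *vimi*); -dat when the last vowel of the stem is a non-high vowel (*dujiwma*, *febe*).
*fulu*: last vowel = /u/, a high vowel → -wur → *fuluwur*.
*ewva*: last vowel = /a/, a non-high vowel → -dat → *ewvadat*.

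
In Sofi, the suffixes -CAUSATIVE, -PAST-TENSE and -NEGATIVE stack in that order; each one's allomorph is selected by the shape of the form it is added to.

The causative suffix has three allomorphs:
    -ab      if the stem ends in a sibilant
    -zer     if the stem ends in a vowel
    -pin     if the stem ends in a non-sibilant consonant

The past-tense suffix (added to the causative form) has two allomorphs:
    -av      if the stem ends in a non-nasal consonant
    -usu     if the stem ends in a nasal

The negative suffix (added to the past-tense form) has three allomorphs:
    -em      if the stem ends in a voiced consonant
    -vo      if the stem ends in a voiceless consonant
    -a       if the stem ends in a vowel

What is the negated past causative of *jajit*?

jajitpinusua

The final sound of *jajit* is /t/, which is a non-sibilant consonant, so the causative suffix is -pin, giving *jajitpin*.
The causative form *jajitpin* — final consonant /n/ (a nasal) → -usu → *jajitpinusu*.
The past-tense form *jajitpinusu*: final sound = /u/, a vowel → -a → *jajitpinusua*.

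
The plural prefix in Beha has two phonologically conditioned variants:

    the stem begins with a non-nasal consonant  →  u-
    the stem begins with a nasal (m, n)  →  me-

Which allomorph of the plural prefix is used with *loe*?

*loe* — first consonant /l/ (non-nasal) → u-.

u-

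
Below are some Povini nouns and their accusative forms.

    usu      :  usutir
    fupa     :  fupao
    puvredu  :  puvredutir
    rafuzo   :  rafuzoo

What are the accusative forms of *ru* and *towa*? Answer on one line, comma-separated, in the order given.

rutir, towao

The pattern is height harmony: -tir when the last vowel of the stem is a high vowel (*usu*, *puvredu*); -o when the last vowel of the stem is a non-high vowel (*fupa*, *rafuzo*).
*ru* — last vowel /u/ (a high vowel) → -tir → *rutir*.
Since the last vowel of *towa* is /a/ (a non-high vowel), it takes -o, giving *towao*.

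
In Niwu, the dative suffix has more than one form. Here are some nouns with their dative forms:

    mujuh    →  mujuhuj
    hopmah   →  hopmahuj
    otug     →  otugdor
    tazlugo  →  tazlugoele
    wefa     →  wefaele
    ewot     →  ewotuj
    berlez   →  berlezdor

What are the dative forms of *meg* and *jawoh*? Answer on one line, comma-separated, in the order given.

Looking at the final sound of each stem: -uj when the stem ends in a voiceless consonant (*mujuh*, *hopmah*, *ewot*); -dor when the stem ends in a voiced consonant (*otug*, *berlez*); -ele when the stem ends in a vowel (*tazlugo*, *wefa*).
Since the final sound of *meg* is /g/ (a voiced consonant), it takes -dor, giving *megdor*.
*jawoh* — final sound /h/ (a voiceless consonant) → -uj → *jawohuj*.

megdor, jawohuj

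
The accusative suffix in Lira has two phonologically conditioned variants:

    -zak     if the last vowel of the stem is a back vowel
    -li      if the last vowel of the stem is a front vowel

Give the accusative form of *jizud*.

jizudzak

Since the last vowel of *jizud* is /u/ (a back vowel), it takes -zak, giving *jizudzak*.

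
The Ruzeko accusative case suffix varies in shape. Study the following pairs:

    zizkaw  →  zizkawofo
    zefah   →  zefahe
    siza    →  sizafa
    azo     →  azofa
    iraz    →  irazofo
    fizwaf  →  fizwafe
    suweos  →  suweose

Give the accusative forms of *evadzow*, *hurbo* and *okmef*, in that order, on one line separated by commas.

evadzowofo, hurbofa, okmefe

The pattern is voicing of the final sound: -e when the stem ends in a voiceless consonant (*zefah*, *fizwaf*, *suweos*); -ofo when the stem ends in a voiced consonant (*zizkaw*, *iraz*); -fa when the stem ends in a vowel (*siza*, *azo*).
Since the final sound of *evadzow* is /w/ (a voiced consonant), it takes -ofo, giving *evadzowofo*.
*hurbo*: final sound = /o/, a vowel → -fa → *hurbofa*.
*okmef* — final sound /f/ (a voiceless consonant) → -e → *okmefe*.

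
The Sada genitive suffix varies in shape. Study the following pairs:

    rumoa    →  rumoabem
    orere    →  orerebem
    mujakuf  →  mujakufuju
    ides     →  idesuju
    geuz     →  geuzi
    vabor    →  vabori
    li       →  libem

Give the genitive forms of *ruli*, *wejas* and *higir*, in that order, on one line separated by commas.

rulibem, wejasuju, higiri

The pattern is voicing of the final sound: -uju when the stem ends in a voiceless consonant (*mujakuf*, *ides*); -i when the stem ends in a voiced consonant (*geuz*, *vabor*); -bem when the stem ends in a vowel (*rumoa*, *orere*, *li*).
The final sound of *ruli* is /i/, which is a vowel, so the suffix is -bem, giving *rulibem*.
Since the final sound of *wejas* is /s/ (a voiceless consonant), it takes -uju, giving *wejasuju*.
Since the final sound of *higir* is /r/ (a voiced consonant), it takes -i, giving *higiri*.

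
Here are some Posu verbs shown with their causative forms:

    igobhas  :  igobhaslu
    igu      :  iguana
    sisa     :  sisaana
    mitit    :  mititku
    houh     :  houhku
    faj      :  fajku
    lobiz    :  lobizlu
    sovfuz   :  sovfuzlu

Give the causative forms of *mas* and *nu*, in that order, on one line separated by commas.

maslu, nuana

The suffix is conditioned by the final sound: -lu when the stem ends in a sibilant (*igobhas*, *lobiz*, *sovfuz*); -ku when the stem ends in a non-sibilant consonant (*mitit*, *houh*, *faj*); -ana when the stem ends in a vowel (*igu*, *sisa*).
*mas* — final sound /s/ (a sibilant) → -lu → *maslu*.
The final sound of *nu* is /u/, which is a vowel, so the suffix is -ana, giving *nuana*.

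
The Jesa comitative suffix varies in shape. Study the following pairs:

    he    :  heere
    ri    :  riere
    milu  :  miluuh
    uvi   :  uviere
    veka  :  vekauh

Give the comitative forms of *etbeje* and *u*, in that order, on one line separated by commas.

The pattern is front/back vowel harmony: -ere when the last vowel of the stem is a front vowel (*he*, *ri*, *uvi*); -uh when the last vowel of the stem is a back vowel (*milu*, *veka*).
Since the last vowel of *etbeje* is /e/ (a front vowel), it takes -ere, giving *etbejeere*.
*u*: last vowel = /u/, a back vowel → -uh → *uuh*.

etbejeere, uuh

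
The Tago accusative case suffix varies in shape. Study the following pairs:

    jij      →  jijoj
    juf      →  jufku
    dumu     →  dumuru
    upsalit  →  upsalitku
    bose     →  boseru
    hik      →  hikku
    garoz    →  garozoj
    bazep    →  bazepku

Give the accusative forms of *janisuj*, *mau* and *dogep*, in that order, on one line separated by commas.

janisujoj, mauru, dogepku

The pattern is voicing of the final sound: -ku when the stem ends in a voiceless consonant (*juf*, *upsalit*, *hik*, *bazep*); -oj when the stem ends in a voiced consonant (*jij*, *garoz*); -ru when the stem ends in a vowel (*dumu*, *bose*).
Since the final sound of *janisuj* is /j/ (a voiced consonant), it takes -oj, giving *janisujoj*.
*mau* — final sound /u/ (a vowel) → -ru → *mauru*.
*dogep* — final sound /p/ (a voiceless consonant) → -ku → *dogepku*.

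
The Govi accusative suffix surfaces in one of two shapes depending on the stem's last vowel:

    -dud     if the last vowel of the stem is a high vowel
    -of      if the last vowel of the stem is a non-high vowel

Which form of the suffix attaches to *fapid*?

*fapid*: last vowel = /i/, a high vowel → -dud.

-dud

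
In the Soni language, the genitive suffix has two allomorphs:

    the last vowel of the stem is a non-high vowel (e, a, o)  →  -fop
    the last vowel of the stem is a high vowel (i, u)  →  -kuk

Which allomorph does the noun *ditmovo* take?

*ditmovo* — last vowel /o/ (a non-high vowel) → -fop.

-fop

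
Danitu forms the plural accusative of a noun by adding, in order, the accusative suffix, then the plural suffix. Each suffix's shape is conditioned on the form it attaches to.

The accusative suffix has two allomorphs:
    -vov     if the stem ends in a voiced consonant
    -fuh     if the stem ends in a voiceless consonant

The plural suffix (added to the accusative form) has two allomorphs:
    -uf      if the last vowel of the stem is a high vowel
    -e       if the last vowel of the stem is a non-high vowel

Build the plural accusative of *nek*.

nekfuhuf

*nek* — final consonant /k/ (voiceless) → -fuh → *nekfuh*.
The accusative form *nekfuh*: last vowel = /u/, a high vowel → -uf → *nekfuhuf*.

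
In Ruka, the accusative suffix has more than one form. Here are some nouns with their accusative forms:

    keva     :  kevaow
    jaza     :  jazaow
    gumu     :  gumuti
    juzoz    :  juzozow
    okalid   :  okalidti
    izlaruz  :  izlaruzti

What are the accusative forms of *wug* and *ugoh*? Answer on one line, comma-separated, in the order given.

wugti, ugohow

The alternation tracks the last vowel of the stem — -ti when the last vowel of the stem is a high vowel (*gumu*, *okalid*, *izlaruz*); -ow when the last vowel of the stem is a non-high vowel (*keva*, *jaza*, *juzoz*).
*wug*: last vowel = /u/, a high vowel → -ti → *wugti*.
*ugoh*: last vowel = /o/, a non-high vowel → -ow → *ugohow*.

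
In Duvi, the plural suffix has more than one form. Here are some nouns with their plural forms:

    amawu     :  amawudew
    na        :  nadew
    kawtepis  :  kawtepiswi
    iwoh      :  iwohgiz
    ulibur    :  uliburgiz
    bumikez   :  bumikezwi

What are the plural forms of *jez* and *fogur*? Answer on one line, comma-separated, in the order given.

jezwi, fogurgiz

The pattern is sibilance of the final sound: -wi when the stem ends in a sibilant (*kawtepis*, *bumikez*); -giz when the stem ends in a non-sibilant consonant (*iwoh*, *ulibur*); -dew when the stem ends in a vowel (*amawu*, *na*).
*jez*: final sound = /z/, a sibilant → -wi → *jezwi*.
Since the final sound of *fogur* is /r/ (a non-sibilant consonant), it takes -giz, giving *fogurgiz*.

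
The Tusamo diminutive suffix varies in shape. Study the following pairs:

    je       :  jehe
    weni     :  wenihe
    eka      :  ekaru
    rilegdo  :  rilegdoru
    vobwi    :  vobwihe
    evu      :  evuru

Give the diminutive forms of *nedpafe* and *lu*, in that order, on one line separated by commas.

nedpafehe, luru

The pattern is front/back vowel harmony: -he when the last vowel of the stem is a front vowel (*je*, *weni*, *vobwi*); -ru when the last vowel of the stem is a back vowel (*eka*, *rilegdo*, *evu*).
*nedpafe*: last vowel = /e/, a front vowel → -he → *nedpafehe*.
Since the last vowel of *lu* is /u/ (a back vowel), it takes -ru, giving *luru*.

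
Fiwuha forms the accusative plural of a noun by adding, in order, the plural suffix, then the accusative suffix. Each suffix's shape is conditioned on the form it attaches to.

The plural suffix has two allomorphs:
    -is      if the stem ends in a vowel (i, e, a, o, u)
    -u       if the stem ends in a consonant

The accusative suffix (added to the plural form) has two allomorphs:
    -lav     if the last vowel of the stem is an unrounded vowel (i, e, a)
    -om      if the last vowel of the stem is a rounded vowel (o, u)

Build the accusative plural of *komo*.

komoislav

*komo* — final sound /o/ (a vowel) → -is → *komois*.
The last vowel of the plural form *komois* is /i/, which is an unrounded vowel, so the accusative suffix is -lav, giving *komoislav*.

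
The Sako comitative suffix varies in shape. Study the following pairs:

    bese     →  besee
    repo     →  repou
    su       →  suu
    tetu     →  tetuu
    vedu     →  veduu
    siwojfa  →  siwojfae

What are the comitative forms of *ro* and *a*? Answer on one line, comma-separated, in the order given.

Looking at the last vowel of each stem: -u when the last vowel of the stem is a rounded vowel (*repo*, *su*, *tetu*, *vedu*); -e when the last vowel of the stem is an unrounded vowel (*bese*, *siwojfa*).
The last vowel of *ro* is /o/, which is a rounded vowel, so the suffix is -u, giving *rou*.
*a*: last vowel = /a/, an unrounded vowel → -e → *ae*.

rou, ae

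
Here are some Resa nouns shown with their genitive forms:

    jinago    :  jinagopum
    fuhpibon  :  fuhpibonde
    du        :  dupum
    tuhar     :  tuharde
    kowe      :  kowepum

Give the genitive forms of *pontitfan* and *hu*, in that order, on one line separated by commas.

Looking at the final sound of each stem: -de when the stem ends in a consonant (*fuhpibon*, *tuhar*); -pum when the stem ends in a vowel (*jinago*, *du*, *kowe*).
*pontitfan*: final sound = /n/, a consonant → -de → *pontitfande*.
Since the final sound of *hu* is /u/ (a vowel), it takes -pum, giving *hupum*.

pontitfande, hupum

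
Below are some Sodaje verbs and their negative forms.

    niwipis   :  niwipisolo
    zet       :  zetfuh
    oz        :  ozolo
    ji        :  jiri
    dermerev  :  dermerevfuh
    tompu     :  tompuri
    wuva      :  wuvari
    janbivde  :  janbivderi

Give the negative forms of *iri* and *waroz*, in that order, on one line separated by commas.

The suffix is conditioned by the final sound: -olo when the stem ends in a sibilant (*niwipis*, *oz*); -fuh when the stem ends in a non-sibilant consonant (*zet*, *dermerev*); -ri when the stem ends in a vowel (*ji*, *tompu*, *wuva*, *janbivde*).
*iri*: final sound = /i/, a vowel → -ri → *iriri*.
*waroz* — final sound /z/ (a sibilant) → -olo → *warozolo*.

iriri, warozolo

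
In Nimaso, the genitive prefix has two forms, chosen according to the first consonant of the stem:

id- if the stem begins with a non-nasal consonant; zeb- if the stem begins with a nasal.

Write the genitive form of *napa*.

zebnapa

The first consonant of *napa* is /n/, which is a nasal, so the prefix is zeb-, giving *zebnapa*.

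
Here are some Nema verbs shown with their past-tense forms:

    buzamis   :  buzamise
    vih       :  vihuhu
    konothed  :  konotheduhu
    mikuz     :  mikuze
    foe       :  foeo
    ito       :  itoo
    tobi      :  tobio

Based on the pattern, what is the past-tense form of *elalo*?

The suffix is conditioned by the final sound: -e when the stem ends in a sibilant (*buzamis*, *mikuz*); -uhu when the stem ends in a non-sibilant consonant (*vih*, *konothed*); -o when the stem ends in a vowel (*foe*, *ito*, *tobi*).
*elalo* — final sound /o/ (a vowel) → -o → *elaloo*.

elaloo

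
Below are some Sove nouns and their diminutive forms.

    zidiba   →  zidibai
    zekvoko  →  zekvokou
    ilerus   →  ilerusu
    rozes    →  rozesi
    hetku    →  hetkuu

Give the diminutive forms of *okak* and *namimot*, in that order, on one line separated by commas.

The suffix is conditioned by the last vowel: -u when the last vowel of the stem is a rounded vowel (*zekvoko*, *ilerus*, *hetku*); -i when the last vowel of the stem is an unrounded vowel (*zidiba*, *rozes*).
*okak* — last vowel /a/ (an unrounded vowel) → -i → *okaki*.
*namimot* — last vowel /o/ (a rounded vowel) → -u → *namimotu*.

okaki, namimotu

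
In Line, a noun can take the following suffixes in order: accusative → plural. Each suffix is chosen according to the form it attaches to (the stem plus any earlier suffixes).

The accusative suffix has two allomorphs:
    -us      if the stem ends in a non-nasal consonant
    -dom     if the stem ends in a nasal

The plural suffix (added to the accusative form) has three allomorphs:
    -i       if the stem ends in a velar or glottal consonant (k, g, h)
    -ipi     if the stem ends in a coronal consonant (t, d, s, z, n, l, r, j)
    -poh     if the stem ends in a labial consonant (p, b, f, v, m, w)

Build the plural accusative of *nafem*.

nafemdompoh

*nafem*: final consonant = /m/, a nasal → -dom → *nafemdom*.
The final consonant of the accusative form *nafemdom* is /m/, which is labial, so the plural suffix is -poh, giving *nafemdompoh*.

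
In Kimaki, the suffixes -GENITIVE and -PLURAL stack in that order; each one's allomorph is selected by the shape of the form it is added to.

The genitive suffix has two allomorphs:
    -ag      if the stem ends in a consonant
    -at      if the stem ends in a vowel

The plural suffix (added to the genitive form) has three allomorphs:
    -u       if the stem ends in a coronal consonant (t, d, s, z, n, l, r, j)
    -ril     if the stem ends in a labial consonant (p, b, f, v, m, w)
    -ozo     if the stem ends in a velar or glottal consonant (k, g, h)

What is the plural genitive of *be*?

beatu

*be*: final sound = /e/, a vowel → -at → *beat*.
The genitive form *beat*: final consonant = /t/, coronal → -u → *beatu*.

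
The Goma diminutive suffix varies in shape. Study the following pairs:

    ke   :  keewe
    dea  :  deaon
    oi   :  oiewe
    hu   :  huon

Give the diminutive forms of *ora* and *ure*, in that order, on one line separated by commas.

The pattern is front/back vowel harmony: -ewe when the last vowel of the stem is a front vowel (*ke*, *oi*); -on when the last vowel of the stem is a back vowel (*dea*, *hu*).
*ora*: last vowel = /a/, a back vowel → -on → *oraon*.
The last vowel of *ure* is /e/, which is a front vowel, so the suffix is -ewe, giving *ureewe*.

oraon, ureewe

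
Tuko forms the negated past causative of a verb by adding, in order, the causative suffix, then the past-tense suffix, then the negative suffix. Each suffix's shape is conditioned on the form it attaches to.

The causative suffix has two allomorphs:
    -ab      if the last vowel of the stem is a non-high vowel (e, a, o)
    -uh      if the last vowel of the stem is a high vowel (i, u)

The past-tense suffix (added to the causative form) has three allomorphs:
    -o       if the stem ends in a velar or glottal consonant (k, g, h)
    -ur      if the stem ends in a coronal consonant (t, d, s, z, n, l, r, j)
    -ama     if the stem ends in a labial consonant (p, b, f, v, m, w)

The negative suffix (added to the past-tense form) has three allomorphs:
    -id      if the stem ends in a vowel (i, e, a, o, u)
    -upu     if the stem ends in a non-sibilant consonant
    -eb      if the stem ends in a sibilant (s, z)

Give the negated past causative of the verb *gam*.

gamabamaid

Since the last vowel of *gam* is /a/ (a non-high vowel), it takes -ab, giving *gamab*.
The causative form *gamab* — final consonant /b/ (labial) → -ama → *gamabama*.
The past-tense form *gamabama* — final sound /a/ (a vowel) → -id → *gamabamaid*.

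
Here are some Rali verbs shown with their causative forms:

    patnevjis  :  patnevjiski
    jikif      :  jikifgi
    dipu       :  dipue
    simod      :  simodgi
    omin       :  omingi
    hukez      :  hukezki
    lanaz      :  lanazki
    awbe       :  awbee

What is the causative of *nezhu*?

nezhue

The alternation tracks the final sound of the stem — -ki when the stem ends in a sibilant (*patnevjis*, *hukez*, *lanaz*); -gi when the stem ends in a non-sibilant consonant (*jikif*, *simod*, *omin*); -e when the stem ends in a vowel (*dipu*, *awbe*).
The final sound of *nezhu* is /u/, which is a vowel, so the suffix is -e, giving *nezhue*.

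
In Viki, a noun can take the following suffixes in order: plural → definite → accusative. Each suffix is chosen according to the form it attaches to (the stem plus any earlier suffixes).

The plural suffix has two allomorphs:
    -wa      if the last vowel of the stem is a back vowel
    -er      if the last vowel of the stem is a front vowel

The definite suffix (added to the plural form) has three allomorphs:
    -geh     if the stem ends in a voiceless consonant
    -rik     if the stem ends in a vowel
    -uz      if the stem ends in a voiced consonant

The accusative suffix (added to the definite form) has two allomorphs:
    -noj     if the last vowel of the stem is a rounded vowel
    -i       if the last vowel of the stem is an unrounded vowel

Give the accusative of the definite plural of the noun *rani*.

ranieruznoj

*rani*: last vowel = /i/, a front vowel → -er → *ranier*.
The plural form *ranier*: final sound = /r/, a voiced consonant → -uz → *ranieruz*.
The definite form *ranieruz*: last vowel = /u/, a rounded vowel → -noj → *ranieruznoj*.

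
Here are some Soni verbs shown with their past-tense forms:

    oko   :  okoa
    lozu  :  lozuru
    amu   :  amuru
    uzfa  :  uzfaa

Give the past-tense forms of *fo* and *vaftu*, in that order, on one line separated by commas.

foa, vafturu

The pattern is height harmony: -ru when the last vowel of the stem is a high vowel (*lozu*, *amu*); -a when the last vowel of the stem is a non-high vowel (*oko*, *uzfa*).
*fo*: last vowel = /o/, a non-high vowel → -a → *foa*.
*vaftu* — last vowel /u/ (a high vowel) → -ru → *vafturu*.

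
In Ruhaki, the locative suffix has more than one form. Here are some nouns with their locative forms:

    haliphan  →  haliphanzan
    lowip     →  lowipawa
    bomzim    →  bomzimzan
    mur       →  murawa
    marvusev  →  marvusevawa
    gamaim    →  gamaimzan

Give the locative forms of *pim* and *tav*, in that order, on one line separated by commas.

The pattern is nasality of the final consonant: -zan when the stem ends in a nasal (*haliphan*, *bomzim*, *gamaim*); -awa when the stem ends in a non-nasal consonant (*lowip*, *mur*, *marvusev*).
*pim* — final consonant /m/ (a nasal) → -zan → *pimzan*.
Since the final consonant of *tav* is /v/ (non-nasal), it takes -awa, giving *tavawa*.

pimzan, tavawa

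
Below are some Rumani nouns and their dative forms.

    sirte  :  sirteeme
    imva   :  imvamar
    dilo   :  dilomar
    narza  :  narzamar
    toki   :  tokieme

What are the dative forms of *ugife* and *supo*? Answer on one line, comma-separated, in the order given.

Looking at the last vowel of each stem: -eme when the last vowel of the stem is a front vowel (*sirte*, *toki*); -mar when the last vowel of the stem is a back vowel (*imva*, *dilo*, *narza*).
*ugife* — last vowel /e/ (a front vowel) → -eme → *ugifeeme*.
*supo*: last vowel = /o/, a back vowel → -mar → *supomar*.

ugifeeme, supomar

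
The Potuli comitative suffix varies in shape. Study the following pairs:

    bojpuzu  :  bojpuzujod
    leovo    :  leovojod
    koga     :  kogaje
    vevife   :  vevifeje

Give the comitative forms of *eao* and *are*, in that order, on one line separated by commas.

The alternation tracks the last vowel of the stem — -jod when the last vowel of the stem is a rounded vowel (*bojpuzu*, *leovo*); -je when the last vowel of the stem is an unrounded vowel (*koga*, *vevife*).
*eao*: last vowel = /o/, a rounded vowel → -jod → *eaojod*.
Since the last vowel of *are* is /e/ (an unrounded vowel), it takes -je, giving *areje*.

eaojod, areje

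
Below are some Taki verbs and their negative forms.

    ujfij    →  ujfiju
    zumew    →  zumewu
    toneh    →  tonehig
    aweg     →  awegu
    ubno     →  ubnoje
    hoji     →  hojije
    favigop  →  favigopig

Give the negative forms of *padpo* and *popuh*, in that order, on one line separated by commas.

padpoje, popuhig

The suffix is conditioned by the final sound: -ig when the stem ends in a voiceless consonant (*toneh*, *favigop*); -u when the stem ends in a voiced consonant (*ujfij*, *zumew*, *aweg*); -je when the stem ends in a vowel (*ubno*, *hoji*).
The final sound of *padpo* is /o/, which is a vowel, so the suffix is -je, giving *padpoje*.
*popuh*: final sound = /h/, a voiceless consonant → -ig → *popuhig*.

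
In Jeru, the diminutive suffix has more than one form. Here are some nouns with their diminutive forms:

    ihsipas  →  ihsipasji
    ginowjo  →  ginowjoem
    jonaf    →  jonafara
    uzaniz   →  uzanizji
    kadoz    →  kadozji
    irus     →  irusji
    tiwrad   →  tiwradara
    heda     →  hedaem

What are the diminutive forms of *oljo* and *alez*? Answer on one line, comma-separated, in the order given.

oljoem, alezji

The alternation tracks the final sound of the stem — -ji when the stem ends in a sibilant (*ihsipas*, *uzaniz*, *kadoz*, *irus*); -ara when the stem ends in a non-sibilant consonant (*jonaf*, *tiwrad*); -em when the stem ends in a vowel (*ginowjo*, *heda*).
The final sound of *oljo* is /o/, which is a vowel, so the suffix is -em, giving *oljoem*.
Since the final sound of *alez* is /z/ (a sibilant), it takes -ji, giving *alezji*.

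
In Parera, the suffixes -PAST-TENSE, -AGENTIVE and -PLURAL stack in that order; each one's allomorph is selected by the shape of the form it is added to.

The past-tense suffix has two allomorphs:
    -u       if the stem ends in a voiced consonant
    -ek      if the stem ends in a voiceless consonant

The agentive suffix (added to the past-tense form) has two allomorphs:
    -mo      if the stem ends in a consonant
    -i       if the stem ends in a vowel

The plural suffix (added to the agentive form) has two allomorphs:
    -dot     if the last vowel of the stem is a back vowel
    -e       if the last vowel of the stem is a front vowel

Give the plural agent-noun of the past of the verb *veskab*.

veskabuie

*veskab* — final consonant /b/ (voiced) → -u → *veskabu*.
Since the final sound of the past-tense form *veskabu* is /u/ (a vowel), it takes -i, giving *veskabui*.
Since the last vowel of the agentive form *veskabui* is /i/ (a front vowel), it takes -e, giving *veskabuie*.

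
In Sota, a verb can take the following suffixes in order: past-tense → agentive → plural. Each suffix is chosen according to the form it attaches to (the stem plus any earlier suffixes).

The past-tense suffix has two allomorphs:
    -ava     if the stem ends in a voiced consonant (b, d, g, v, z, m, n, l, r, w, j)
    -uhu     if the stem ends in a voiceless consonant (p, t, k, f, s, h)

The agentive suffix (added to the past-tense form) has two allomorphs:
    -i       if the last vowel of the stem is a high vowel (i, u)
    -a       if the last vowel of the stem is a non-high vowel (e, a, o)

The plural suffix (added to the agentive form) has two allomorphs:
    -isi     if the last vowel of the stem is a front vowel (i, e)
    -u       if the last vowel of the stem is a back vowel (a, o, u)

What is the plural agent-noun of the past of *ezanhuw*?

ezanhuwavaau

*ezanhuw* — final consonant /w/ (voiced) → -ava → *ezanhuwava*.
The last vowel of the past-tense form *ezanhuwava* is /a/, which is a non-high vowel, so the agentive suffix is -a, giving *ezanhuwavaa*.
The agentive form *ezanhuwavaa*: last vowel = /a/, a back vowel → -u → *ezanhuwavaau*.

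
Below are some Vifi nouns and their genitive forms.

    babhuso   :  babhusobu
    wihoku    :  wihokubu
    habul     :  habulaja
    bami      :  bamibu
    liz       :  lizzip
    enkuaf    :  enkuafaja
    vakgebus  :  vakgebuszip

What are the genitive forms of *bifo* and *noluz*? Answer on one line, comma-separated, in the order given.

bifobu, noluzzip

Looking at the final sound of each stem: -zip when the stem ends in a sibilant (*liz*, *vakgebus*); -aja when the stem ends in a non-sibilant consonant (*habul*, *enkuaf*); -bu when the stem ends in a vowel (*babhuso*, *wihoku*, *bami*).
*bifo* — final sound /o/ (a vowel) → -bu → *bifobu*.
The final sound of *noluz* is /z/, which is a sibilant, so the suffix is -zip, giving *noluzzip*.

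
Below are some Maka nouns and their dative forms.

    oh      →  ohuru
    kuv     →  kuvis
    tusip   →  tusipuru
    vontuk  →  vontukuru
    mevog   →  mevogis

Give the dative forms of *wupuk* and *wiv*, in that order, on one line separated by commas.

The suffix is conditioned by the final consonant: -uru when the stem ends in a voiceless consonant (*oh*, *tusip*, *vontuk*); -is when the stem ends in a voiced consonant (*kuv*, *mevog*).
*wupuk* — final consonant /k/ (voiceless) → -uru → *wupukuru*.
*wiv* — final consonant /v/ (voiced) → -is → *wivis*.

wupukuru, wivis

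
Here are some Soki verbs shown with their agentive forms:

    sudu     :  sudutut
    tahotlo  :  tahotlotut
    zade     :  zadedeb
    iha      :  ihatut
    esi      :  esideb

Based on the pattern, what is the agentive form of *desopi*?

The pattern is front/back vowel harmony: -deb when the last vowel of the stem is a front vowel (*zade*, *esi*); -tut when the last vowel of the stem is a back vowel (*sudu*, *tahotlo*, *iha*).
The last vowel of *desopi* is /i/, which is a front vowel, so the suffix is -deb, giving *desopideb*.

desopideb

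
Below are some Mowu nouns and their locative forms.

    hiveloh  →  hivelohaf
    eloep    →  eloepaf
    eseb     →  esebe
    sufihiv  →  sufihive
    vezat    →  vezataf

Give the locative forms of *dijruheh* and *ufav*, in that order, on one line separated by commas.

The suffix is conditioned by the final consonant: -af when the stem ends in a voiceless consonant (*hiveloh*, *eloep*, *vezat*); -e when the stem ends in a voiced consonant (*eseb*, *sufihiv*).
The final consonant of *dijruheh* is /h/, which is voiceless, so the suffix is -af, giving *dijruhehaf*.
*ufav*: final consonant = /v/, voiced → -e → *ufave*.

dijruhehaf, ufave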